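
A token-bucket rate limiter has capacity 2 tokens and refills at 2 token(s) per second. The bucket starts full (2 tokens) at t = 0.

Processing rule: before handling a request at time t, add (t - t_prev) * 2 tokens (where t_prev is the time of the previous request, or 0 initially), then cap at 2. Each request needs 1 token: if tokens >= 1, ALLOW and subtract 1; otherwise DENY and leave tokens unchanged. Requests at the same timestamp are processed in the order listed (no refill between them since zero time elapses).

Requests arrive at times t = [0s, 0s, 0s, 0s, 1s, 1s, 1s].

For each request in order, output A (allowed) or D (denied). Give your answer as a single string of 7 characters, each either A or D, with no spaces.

Answer: AADDAAD

Derivation:
Simulating step by step:
  req#1 t=0s: ALLOW
  req#2 t=0s: ALLOW
  req#3 t=0s: DENY
  req#4 t=0s: DENY
  req#5 t=1s: ALLOW
  req#6 t=1s: ALLOW
  req#7 t=1s: DENY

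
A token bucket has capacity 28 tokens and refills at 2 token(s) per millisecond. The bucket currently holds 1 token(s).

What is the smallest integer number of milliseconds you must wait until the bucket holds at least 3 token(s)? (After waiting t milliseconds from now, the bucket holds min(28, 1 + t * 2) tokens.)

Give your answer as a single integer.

Need 1 + t * 2 >= 3, so t >= 2/2.
Smallest integer t = ceil(2/2) = 1.

Answer: 1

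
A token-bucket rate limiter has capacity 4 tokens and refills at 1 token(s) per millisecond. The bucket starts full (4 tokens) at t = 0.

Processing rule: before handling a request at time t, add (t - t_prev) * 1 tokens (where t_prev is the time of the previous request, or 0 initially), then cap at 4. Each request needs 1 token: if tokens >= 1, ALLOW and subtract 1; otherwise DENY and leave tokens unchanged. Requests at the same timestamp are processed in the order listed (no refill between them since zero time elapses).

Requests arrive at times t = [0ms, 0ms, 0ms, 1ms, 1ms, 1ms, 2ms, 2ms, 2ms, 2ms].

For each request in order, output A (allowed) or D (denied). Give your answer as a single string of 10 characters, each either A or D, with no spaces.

Simulating step by step:
  req#1 t=0ms: ALLOW
  req#2 t=0ms: ALLOW
  req#3 t=0ms: ALLOW
  req#4 t=1ms: ALLOW
  req#5 t=1ms: ALLOW
  req#6 t=1ms: DENY
  req#7 t=2ms: ALLOW
  req#8 t=2ms: DENY
  req#9 t=2ms: DENY
  req#10 t=2ms: DENY

Answer: AAAAADADDD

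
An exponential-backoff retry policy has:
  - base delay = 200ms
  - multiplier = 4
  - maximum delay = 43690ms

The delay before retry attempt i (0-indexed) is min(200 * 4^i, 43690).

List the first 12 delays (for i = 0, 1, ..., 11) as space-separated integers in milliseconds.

Computing each delay:
  i=0: min(200*4^0, 43690) = 200
  i=1: min(200*4^1, 43690) = 800
  i=2: min(200*4^2, 43690) = 3200
  i=3: min(200*4^3, 43690) = 12800
  i=4: min(200*4^4, 43690) = 43690
  i=5: min(200*4^5, 43690) = 43690
  i=6: min(200*4^6, 43690) = 43690
  i=7: min(200*4^7, 43690) = 43690
  i=8: min(200*4^8, 43690) = 43690
  i=9: min(200*4^9, 43690) = 43690
  i=10: min(200*4^10, 43690) = 43690
  i=11: min(200*4^11, 43690) = 43690

Answer: 200 800 3200 12800 43690 43690 43690 43690 43690 43690 43690 43690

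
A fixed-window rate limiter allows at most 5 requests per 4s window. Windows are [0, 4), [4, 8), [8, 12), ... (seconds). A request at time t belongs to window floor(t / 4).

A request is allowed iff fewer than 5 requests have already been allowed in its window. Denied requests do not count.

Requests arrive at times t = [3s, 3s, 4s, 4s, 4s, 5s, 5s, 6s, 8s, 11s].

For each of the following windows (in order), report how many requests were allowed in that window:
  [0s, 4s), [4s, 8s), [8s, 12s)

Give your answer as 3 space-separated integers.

Answer: 2 5 2

Derivation:
Processing requests:
  req#1 t=3s (window 0): ALLOW
  req#2 t=3s (window 0): ALLOW
  req#3 t=4s (window 1): ALLOW
  req#4 t=4s (window 1): ALLOW
  req#5 t=4s (window 1): ALLOW
  req#6 t=5s (window 1): ALLOW
  req#7 t=5s (window 1): ALLOW
  req#8 t=6s (window 1): DENY
  req#9 t=8s (window 2): ALLOW
  req#10 t=11s (window 2): ALLOW

Allowed counts by window: 2 5 2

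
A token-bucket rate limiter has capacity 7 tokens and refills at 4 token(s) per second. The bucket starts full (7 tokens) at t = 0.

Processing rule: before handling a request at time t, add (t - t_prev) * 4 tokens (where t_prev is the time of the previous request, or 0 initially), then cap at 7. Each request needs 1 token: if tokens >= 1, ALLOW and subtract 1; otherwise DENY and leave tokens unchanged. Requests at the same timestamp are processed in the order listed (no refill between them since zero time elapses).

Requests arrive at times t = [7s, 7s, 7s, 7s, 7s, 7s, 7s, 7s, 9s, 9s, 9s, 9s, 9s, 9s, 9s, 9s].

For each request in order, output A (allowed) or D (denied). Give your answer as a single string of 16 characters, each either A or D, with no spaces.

Simulating step by step:
  req#1 t=7s: ALLOW
  req#2 t=7s: ALLOW
  req#3 t=7s: ALLOW
  req#4 t=7s: ALLOW
  req#5 t=7s: ALLOW
  req#6 t=7s: ALLOW
  req#7 t=7s: ALLOW
  req#8 t=7s: DENY
  req#9 t=9s: ALLOW
  req#10 t=9s: ALLOW
  req#11 t=9s: ALLOW
  req#12 t=9s: ALLOW
  req#13 t=9s: ALLOW
  req#14 t=9s: ALLOW
  req#15 t=9s: ALLOW
  req#16 t=9s: DENY

Answer: AAAAAAADAAAAAAAD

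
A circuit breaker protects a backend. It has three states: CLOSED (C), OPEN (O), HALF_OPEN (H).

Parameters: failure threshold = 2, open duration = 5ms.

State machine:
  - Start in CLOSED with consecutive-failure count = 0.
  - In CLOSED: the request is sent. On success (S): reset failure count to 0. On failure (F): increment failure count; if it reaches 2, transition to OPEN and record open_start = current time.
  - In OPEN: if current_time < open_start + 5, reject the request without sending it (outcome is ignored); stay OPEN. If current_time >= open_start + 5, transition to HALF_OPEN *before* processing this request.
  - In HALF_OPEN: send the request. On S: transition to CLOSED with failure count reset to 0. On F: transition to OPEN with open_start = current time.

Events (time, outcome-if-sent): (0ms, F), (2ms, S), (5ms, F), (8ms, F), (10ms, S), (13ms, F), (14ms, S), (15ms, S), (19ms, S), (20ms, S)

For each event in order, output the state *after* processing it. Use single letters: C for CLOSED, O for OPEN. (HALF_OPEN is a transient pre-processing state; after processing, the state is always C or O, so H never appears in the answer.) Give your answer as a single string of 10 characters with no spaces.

Answer: CCCOOOOOCC

Derivation:
State after each event:
  event#1 t=0ms outcome=F: state=CLOSED
  event#2 t=2ms outcome=S: state=CLOSED
  event#3 t=5ms outcome=F: state=CLOSED
  event#4 t=8ms outcome=F: state=OPEN
  event#5 t=10ms outcome=S: state=OPEN
  event#6 t=13ms outcome=F: state=OPEN
  event#7 t=14ms outcome=S: state=OPEN
  event#8 t=15ms outcome=S: state=OPEN
  event#9 t=19ms outcome=S: state=CLOSED
  event#10 t=20ms outcome=S: state=CLOSED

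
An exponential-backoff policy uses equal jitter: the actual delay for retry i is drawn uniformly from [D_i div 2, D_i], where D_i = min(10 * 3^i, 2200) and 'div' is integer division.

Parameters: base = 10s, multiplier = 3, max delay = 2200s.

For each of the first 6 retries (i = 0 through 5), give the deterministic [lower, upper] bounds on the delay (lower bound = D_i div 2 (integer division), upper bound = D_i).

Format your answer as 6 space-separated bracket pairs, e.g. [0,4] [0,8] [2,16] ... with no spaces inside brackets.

Answer: [5,10] [15,30] [45,90] [135,270] [405,810] [1100,2200]

Derivation:
Computing bounds per retry:
  i=0: D_i=min(10*3^0,2200)=10, bounds=[5,10]
  i=1: D_i=min(10*3^1,2200)=30, bounds=[15,30]
  i=2: D_i=min(10*3^2,2200)=90, bounds=[45,90]
  i=3: D_i=min(10*3^3,2200)=270, bounds=[135,270]
  i=4: D_i=min(10*3^4,2200)=810, bounds=[405,810]
  i=5: D_i=min(10*3^5,2200)=2200, bounds=[1100,2200]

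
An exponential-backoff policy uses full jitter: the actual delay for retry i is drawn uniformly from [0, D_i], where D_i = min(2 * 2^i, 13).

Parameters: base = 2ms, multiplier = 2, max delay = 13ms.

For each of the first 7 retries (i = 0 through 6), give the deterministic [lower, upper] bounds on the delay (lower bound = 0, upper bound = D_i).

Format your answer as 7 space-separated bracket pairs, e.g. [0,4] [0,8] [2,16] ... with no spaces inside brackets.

Computing bounds per retry:
  i=0: D_i=min(2*2^0,13)=2, bounds=[0,2]
  i=1: D_i=min(2*2^1,13)=4, bounds=[0,4]
  i=2: D_i=min(2*2^2,13)=8, bounds=[0,8]
  i=3: D_i=min(2*2^3,13)=13, bounds=[0,13]
  i=4: D_i=min(2*2^4,13)=13, bounds=[0,13]
  i=5: D_i=min(2*2^5,13)=13, bounds=[0,13]
  i=6: D_i=min(2*2^6,13)=13, bounds=[0,13]

Answer: [0,2] [0,4] [0,8] [0,13] [0,13] [0,13] [0,13]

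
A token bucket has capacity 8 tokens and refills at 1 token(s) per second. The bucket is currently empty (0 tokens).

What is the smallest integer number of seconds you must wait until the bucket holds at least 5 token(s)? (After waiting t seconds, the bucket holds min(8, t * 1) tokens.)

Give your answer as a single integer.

Need t * 1 >= 5, so t >= 5/1.
Smallest integer t = ceil(5/1) = 5.

Answer: 5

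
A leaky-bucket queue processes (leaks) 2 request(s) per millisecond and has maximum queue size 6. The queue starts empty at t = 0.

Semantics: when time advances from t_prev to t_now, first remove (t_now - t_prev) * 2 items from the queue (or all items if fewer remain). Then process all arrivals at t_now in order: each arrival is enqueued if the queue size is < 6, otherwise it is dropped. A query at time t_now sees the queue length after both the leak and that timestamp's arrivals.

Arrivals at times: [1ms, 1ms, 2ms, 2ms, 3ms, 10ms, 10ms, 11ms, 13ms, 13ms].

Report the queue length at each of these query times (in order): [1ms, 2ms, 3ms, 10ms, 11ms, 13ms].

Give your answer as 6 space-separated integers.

Queue lengths at query times:
  query t=1ms: backlog = 2
  query t=2ms: backlog = 2
  query t=3ms: backlog = 1
  query t=10ms: backlog = 2
  query t=11ms: backlog = 1
  query t=13ms: backlog = 2

Answer: 2 2 1 2 1 2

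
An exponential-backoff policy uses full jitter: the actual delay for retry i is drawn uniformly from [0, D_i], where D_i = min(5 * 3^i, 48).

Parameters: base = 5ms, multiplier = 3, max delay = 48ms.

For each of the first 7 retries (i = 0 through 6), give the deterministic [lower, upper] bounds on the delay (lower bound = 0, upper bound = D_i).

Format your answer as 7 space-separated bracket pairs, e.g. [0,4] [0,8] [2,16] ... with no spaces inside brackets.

Computing bounds per retry:
  i=0: D_i=min(5*3^0,48)=5, bounds=[0,5]
  i=1: D_i=min(5*3^1,48)=15, bounds=[0,15]
  i=2: D_i=min(5*3^2,48)=45, bounds=[0,45]
  i=3: D_i=min(5*3^3,48)=48, bounds=[0,48]
  i=4: D_i=min(5*3^4,48)=48, bounds=[0,48]
  i=5: D_i=min(5*3^5,48)=48, bounds=[0,48]
  i=6: D_i=min(5*3^6,48)=48, bounds=[0,48]

Answer: [0,5] [0,15] [0,45] [0,48] [0,48] [0,48] [0,48]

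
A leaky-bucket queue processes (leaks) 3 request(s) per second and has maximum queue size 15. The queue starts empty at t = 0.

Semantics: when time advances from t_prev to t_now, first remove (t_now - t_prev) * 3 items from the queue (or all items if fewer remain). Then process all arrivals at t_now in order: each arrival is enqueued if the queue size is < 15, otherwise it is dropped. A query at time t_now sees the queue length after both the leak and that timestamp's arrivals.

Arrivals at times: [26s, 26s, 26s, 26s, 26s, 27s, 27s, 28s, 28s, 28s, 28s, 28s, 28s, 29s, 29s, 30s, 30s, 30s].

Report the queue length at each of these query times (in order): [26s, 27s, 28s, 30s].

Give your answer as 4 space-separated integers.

Answer: 5 4 7 6

Derivation:
Queue lengths at query times:
  query t=26s: backlog = 5
  query t=27s: backlog = 4
  query t=28s: backlog = 7
  query t=30s: backlog = 6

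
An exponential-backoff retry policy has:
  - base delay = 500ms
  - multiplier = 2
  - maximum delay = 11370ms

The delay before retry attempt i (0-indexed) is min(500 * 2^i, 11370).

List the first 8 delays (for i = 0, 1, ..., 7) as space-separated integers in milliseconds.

Computing each delay:
  i=0: min(500*2^0, 11370) = 500
  i=1: min(500*2^1, 11370) = 1000
  i=2: min(500*2^2, 11370) = 2000
  i=3: min(500*2^3, 11370) = 4000
  i=4: min(500*2^4, 11370) = 8000
  i=5: min(500*2^5, 11370) = 11370
  i=6: min(500*2^6, 11370) = 11370
  i=7: min(500*2^7, 11370) = 11370

Answer: 500 1000 2000 4000 8000 11370 11370 11370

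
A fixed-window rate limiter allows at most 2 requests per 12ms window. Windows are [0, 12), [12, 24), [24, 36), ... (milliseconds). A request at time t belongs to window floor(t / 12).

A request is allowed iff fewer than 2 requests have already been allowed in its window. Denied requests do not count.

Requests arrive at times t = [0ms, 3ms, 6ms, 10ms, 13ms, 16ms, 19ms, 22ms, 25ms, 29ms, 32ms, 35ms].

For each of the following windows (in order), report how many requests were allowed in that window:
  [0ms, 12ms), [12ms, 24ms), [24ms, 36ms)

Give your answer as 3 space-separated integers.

Answer: 2 2 2

Derivation:
Processing requests:
  req#1 t=0ms (window 0): ALLOW
  req#2 t=3ms (window 0): ALLOW
  req#3 t=6ms (window 0): DENY
  req#4 t=10ms (window 0): DENY
  req#5 t=13ms (window 1): ALLOW
  req#6 t=16ms (window 1): ALLOW
  req#7 t=19ms (window 1): DENY
  req#8 t=22ms (window 1): DENY
  req#9 t=25ms (window 2): ALLOW
  req#10 t=29ms (window 2): ALLOW
  req#11 t=32ms (window 2): DENY
  req#12 t=35ms (window 2): DENY

Allowed counts by window: 2 2 2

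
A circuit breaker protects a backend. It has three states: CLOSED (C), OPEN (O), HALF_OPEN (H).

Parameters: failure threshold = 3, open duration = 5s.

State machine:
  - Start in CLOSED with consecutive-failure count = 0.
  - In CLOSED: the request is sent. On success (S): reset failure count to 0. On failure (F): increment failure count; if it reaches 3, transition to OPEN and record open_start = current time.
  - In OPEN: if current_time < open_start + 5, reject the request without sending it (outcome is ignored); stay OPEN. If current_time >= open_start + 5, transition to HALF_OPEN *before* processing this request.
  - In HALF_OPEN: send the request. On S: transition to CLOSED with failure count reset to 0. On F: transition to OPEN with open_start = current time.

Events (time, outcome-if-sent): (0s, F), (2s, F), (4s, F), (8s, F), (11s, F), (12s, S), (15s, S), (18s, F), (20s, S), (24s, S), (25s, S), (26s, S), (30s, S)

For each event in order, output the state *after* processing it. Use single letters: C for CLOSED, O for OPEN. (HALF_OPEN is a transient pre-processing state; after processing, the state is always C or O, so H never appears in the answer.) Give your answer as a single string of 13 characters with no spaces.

Answer: CCOOOOOOOCCCC

Derivation:
State after each event:
  event#1 t=0s outcome=F: state=CLOSED
  event#2 t=2s outcome=F: state=CLOSED
  event#3 t=4s outcome=F: state=OPEN
  event#4 t=8s outcome=F: state=OPEN
  event#5 t=11s outcome=F: state=OPEN
  event#6 t=12s outcome=S: state=OPEN
  event#7 t=15s outcome=S: state=OPEN
  event#8 t=18s outcome=F: state=OPEN
  event#9 t=20s outcome=S: state=OPEN
  event#10 t=24s outcome=S: state=CLOSED
  event#11 t=25s outcome=S: state=CLOSED
  event#12 t=26s outcome=S: state=CLOSED
  event#13 t=30s outcome=S: state=CLOSED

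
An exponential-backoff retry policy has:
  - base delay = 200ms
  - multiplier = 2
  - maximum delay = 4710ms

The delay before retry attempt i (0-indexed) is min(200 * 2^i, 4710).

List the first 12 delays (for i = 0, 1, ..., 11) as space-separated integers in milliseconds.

Answer: 200 400 800 1600 3200 4710 4710 4710 4710 4710 4710 4710

Derivation:
Computing each delay:
  i=0: min(200*2^0, 4710) = 200
  i=1: min(200*2^1, 4710) = 400
  i=2: min(200*2^2, 4710) = 800
  i=3: min(200*2^3, 4710) = 1600
  i=4: min(200*2^4, 4710) = 3200
  i=5: min(200*2^5, 4710) = 4710
  i=6: min(200*2^6, 4710) = 4710
  i=7: min(200*2^7, 4710) = 4710
  i=8: min(200*2^8, 4710) = 4710
  i=9: min(200*2^9, 4710) = 4710
  i=10: min(200*2^10, 4710) = 4710
  i=11: min(200*2^11, 4710) = 4710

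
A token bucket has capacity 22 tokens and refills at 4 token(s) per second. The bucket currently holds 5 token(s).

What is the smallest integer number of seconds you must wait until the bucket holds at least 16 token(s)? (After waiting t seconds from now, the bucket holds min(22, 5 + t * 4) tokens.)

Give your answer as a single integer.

Answer: 3

Derivation:
Need 5 + t * 4 >= 16, so t >= 11/4.
Smallest integer t = ceil(11/4) = 3.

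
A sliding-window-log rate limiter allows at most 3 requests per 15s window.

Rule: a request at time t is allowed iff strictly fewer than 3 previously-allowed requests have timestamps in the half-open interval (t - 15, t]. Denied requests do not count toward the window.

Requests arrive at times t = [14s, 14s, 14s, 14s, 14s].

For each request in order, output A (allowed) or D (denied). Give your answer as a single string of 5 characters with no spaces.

Tracking allowed requests in the window:
  req#1 t=14s: ALLOW
  req#2 t=14s: ALLOW
  req#3 t=14s: ALLOW
  req#4 t=14s: DENY
  req#5 t=14s: DENY

Answer: AAADD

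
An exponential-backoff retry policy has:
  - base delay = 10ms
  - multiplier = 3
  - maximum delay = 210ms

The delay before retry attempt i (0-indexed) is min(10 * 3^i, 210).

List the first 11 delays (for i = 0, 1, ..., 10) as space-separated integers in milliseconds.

Computing each delay:
  i=0: min(10*3^0, 210) = 10
  i=1: min(10*3^1, 210) = 30
  i=2: min(10*3^2, 210) = 90
  i=3: min(10*3^3, 210) = 210
  i=4: min(10*3^4, 210) = 210
  i=5: min(10*3^5, 210) = 210
  i=6: min(10*3^6, 210) = 210
  i=7: min(10*3^7, 210) = 210
  i=8: min(10*3^8, 210) = 210
  i=9: min(10*3^9, 210) = 210
  i=10: min(10*3^10, 210) = 210

Answer: 10 30 90 210 210 210 210 210 210 210 210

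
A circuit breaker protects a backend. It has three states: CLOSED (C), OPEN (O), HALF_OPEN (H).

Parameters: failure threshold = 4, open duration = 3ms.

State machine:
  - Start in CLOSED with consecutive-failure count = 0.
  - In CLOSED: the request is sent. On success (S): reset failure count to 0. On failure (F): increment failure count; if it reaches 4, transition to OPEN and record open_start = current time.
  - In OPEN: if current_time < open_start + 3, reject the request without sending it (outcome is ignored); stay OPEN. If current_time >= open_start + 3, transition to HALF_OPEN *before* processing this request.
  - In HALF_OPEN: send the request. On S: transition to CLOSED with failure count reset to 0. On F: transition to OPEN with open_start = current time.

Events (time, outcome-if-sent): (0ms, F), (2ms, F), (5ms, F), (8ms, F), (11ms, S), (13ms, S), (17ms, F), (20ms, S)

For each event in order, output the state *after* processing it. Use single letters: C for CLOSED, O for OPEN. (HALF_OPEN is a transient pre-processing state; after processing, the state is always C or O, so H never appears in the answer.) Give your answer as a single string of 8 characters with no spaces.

State after each event:
  event#1 t=0ms outcome=F: state=CLOSED
  event#2 t=2ms outcome=F: state=CLOSED
  event#3 t=5ms outcome=F: state=CLOSED
  event#4 t=8ms outcome=F: state=OPEN
  event#5 t=11ms outcome=S: state=CLOSED
  event#6 t=13ms outcome=S: state=CLOSED
  event#7 t=17ms outcome=F: state=CLOSED
  event#8 t=20ms outcome=S: state=CLOSED

Answer: CCCOCCCC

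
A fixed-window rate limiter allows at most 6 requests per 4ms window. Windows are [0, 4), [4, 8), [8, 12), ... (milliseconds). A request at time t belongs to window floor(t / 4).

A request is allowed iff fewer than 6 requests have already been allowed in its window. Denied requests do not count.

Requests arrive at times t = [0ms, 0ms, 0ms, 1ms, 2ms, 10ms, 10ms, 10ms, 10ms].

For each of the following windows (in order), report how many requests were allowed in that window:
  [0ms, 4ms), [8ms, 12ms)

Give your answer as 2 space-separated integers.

Answer: 5 4

Derivation:
Processing requests:
  req#1 t=0ms (window 0): ALLOW
  req#2 t=0ms (window 0): ALLOW
  req#3 t=0ms (window 0): ALLOW
  req#4 t=1ms (window 0): ALLOW
  req#5 t=2ms (window 0): ALLOW
  req#6 t=10ms (window 2): ALLOW
  req#7 t=10ms (window 2): ALLOW
  req#8 t=10ms (window 2): ALLOW
  req#9 t=10ms (window 2): ALLOW

Allowed counts by window: 5 4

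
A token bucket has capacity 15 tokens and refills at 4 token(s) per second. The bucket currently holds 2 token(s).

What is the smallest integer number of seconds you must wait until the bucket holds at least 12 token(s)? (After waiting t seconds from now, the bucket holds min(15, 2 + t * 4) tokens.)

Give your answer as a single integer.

Need 2 + t * 4 >= 12, so t >= 10/4.
Smallest integer t = ceil(10/4) = 3.

Answer: 3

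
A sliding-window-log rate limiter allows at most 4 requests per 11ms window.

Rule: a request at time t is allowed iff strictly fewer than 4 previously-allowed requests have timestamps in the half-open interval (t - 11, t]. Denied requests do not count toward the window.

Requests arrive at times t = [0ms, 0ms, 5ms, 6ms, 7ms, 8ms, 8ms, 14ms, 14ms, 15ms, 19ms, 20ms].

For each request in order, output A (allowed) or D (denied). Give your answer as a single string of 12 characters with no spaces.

Answer: AAAADDDAADAA

Derivation:
Tracking allowed requests in the window:
  req#1 t=0ms: ALLOW
  req#2 t=0ms: ALLOW
  req#3 t=5ms: ALLOW
  req#4 t=6ms: ALLOW
  req#5 t=7ms: DENY
  req#6 t=8ms: DENY
  req#7 t=8ms: DENY
  req#8 t=14ms: ALLOW
  req#9 t=14ms: ALLOW
  req#10 t=15ms: DENY
  req#11 t=19ms: ALLOW
  req#12 t=20ms: ALLOW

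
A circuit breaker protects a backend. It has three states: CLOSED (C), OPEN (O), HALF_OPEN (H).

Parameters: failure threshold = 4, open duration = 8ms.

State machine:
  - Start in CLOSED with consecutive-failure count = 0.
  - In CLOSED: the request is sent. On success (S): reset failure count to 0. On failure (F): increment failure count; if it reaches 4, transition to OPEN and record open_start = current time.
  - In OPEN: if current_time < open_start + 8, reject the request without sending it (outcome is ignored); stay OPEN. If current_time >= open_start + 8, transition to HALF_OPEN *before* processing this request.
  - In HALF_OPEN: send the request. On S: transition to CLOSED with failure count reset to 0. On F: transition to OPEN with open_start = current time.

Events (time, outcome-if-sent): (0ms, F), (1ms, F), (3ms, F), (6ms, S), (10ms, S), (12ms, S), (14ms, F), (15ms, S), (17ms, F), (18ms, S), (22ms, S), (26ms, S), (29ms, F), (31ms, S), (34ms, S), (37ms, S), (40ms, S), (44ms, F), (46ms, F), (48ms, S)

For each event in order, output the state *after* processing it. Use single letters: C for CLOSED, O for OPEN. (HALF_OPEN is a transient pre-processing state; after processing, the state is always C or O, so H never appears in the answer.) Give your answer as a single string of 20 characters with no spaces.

Answer: CCCCCCCCCCCCCCCCCCCC

Derivation:
State after each event:
  event#1 t=0ms outcome=F: state=CLOSED
  event#2 t=1ms outcome=F: state=CLOSED
  event#3 t=3ms outcome=F: state=CLOSED
  event#4 t=6ms outcome=S: state=CLOSED
  event#5 t=10ms outcome=S: state=CLOSED
  event#6 t=12ms outcome=S: state=CLOSED
  event#7 t=14ms outcome=F: state=CLOSED
  event#8 t=15ms outcome=S: state=CLOSED
  event#9 t=17ms outcome=F: state=CLOSED
  event#10 t=18ms outcome=S: state=CLOSED
  event#11 t=22ms outcome=S: state=CLOSED
  event#12 t=26ms outcome=S: state=CLOSED
  event#13 t=29ms outcome=F: state=CLOSED
  event#14 t=31ms outcome=S: state=CLOSED
  event#15 t=34ms outcome=S: state=CLOSED
  event#16 t=37ms outcome=S: state=CLOSED
  event#17 t=40ms outcome=S: state=CLOSED
  event#18 t=44ms outcome=F: state=CLOSED
  event#19 t=46ms outcome=F: state=CLOSED
  event#20 t=48ms outcome=S: state=CLOSED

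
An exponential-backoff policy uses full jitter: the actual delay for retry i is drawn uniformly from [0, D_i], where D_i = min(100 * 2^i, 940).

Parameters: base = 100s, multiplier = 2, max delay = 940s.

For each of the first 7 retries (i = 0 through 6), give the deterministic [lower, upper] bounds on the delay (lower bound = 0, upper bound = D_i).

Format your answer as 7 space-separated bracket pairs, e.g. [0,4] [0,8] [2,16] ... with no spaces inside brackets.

Computing bounds per retry:
  i=0: D_i=min(100*2^0,940)=100, bounds=[0,100]
  i=1: D_i=min(100*2^1,940)=200, bounds=[0,200]
  i=2: D_i=min(100*2^2,940)=400, bounds=[0,400]
  i=3: D_i=min(100*2^3,940)=800, bounds=[0,800]
  i=4: D_i=min(100*2^4,940)=940, bounds=[0,940]
  i=5: D_i=min(100*2^5,940)=940, bounds=[0,940]
  i=6: D_i=min(100*2^6,940)=940, bounds=[0,940]

Answer: [0,100] [0,200] [0,400] [0,800] [0,940] [0,940] [0,940]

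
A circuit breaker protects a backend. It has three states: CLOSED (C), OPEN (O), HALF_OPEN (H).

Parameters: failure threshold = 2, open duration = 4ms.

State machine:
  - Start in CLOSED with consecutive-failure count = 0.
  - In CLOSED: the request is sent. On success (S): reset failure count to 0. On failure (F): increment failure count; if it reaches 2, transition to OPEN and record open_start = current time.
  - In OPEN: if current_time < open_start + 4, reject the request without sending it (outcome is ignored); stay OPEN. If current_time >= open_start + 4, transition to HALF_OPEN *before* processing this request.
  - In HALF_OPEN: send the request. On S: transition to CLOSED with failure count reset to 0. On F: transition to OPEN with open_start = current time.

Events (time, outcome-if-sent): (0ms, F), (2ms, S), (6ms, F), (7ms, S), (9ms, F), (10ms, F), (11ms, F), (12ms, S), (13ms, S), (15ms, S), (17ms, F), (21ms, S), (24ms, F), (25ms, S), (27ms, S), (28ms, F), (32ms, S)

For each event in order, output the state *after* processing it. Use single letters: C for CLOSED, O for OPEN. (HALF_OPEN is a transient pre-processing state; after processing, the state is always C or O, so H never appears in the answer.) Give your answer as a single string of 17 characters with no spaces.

Answer: CCCCCOOOOCCCCCCCC

Derivation:
State after each event:
  event#1 t=0ms outcome=F: state=CLOSED
  event#2 t=2ms outcome=S: state=CLOSED
  event#3 t=6ms outcome=F: state=CLOSED
  event#4 t=7ms outcome=S: state=CLOSED
  event#5 t=9ms outcome=F: state=CLOSED
  event#6 t=10ms outcome=F: state=OPEN
  event#7 t=11ms outcome=F: state=OPEN
  event#8 t=12ms outcome=S: state=OPEN
  event#9 t=13ms outcome=S: state=OPEN
  event#10 t=15ms outcome=S: state=CLOSED
  event#11 t=17ms outcome=F: state=CLOSED
  event#12 t=21ms outcome=S: state=CLOSED
  event#13 t=24ms outcome=F: state=CLOSED
  event#14 t=25ms outcome=S: state=CLOSED
  event#15 t=27ms outcome=S: state=CLOSED
  event#16 t=28ms outcome=F: state=CLOSED
  event#17 t=32ms outcome=S: state=CLOSED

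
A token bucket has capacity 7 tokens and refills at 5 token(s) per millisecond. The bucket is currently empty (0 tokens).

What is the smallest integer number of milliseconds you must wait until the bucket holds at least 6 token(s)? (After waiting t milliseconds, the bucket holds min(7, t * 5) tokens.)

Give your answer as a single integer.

Need t * 5 >= 6, so t >= 6/5.
Smallest integer t = ceil(6/5) = 2.

Answer: 2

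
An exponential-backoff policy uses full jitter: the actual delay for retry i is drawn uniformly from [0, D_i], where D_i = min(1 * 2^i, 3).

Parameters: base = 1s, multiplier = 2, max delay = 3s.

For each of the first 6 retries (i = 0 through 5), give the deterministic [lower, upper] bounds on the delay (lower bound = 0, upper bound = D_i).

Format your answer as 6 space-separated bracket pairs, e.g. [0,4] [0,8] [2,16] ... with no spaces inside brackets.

Computing bounds per retry:
  i=0: D_i=min(1*2^0,3)=1, bounds=[0,1]
  i=1: D_i=min(1*2^1,3)=2, bounds=[0,2]
  i=2: D_i=min(1*2^2,3)=3, bounds=[0,3]
  i=3: D_i=min(1*2^3,3)=3, bounds=[0,3]
  i=4: D_i=min(1*2^4,3)=3, bounds=[0,3]
  i=5: D_i=min(1*2^5,3)=3, bounds=[0,3]

Answer: [0,1] [0,2] [0,3] [0,3] [0,3] [0,3]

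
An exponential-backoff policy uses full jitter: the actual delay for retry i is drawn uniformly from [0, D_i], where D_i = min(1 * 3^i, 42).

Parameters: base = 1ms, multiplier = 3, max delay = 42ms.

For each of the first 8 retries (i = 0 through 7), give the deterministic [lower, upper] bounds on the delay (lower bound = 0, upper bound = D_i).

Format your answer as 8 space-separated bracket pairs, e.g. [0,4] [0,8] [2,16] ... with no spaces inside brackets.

Computing bounds per retry:
  i=0: D_i=min(1*3^0,42)=1, bounds=[0,1]
  i=1: D_i=min(1*3^1,42)=3, bounds=[0,3]
  i=2: D_i=min(1*3^2,42)=9, bounds=[0,9]
  i=3: D_i=min(1*3^3,42)=27, bounds=[0,27]
  i=4: D_i=min(1*3^4,42)=42, bounds=[0,42]
  i=5: D_i=min(1*3^5,42)=42, bounds=[0,42]
  i=6: D_i=min(1*3^6,42)=42, bounds=[0,42]
  i=7: D_i=min(1*3^7,42)=42, bounds=[0,42]

Answer: [0,1] [0,3] [0,9] [0,27] [0,42] [0,42] [0,42] [0,42]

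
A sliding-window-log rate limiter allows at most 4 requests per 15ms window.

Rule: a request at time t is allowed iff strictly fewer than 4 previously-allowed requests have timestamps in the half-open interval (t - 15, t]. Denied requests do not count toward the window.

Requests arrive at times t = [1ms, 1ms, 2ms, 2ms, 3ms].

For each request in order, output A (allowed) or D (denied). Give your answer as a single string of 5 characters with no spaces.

Tracking allowed requests in the window:
  req#1 t=1ms: ALLOW
  req#2 t=1ms: ALLOW
  req#3 t=2ms: ALLOW
  req#4 t=2ms: ALLOW
  req#5 t=3ms: DENY

Answer: AAAAD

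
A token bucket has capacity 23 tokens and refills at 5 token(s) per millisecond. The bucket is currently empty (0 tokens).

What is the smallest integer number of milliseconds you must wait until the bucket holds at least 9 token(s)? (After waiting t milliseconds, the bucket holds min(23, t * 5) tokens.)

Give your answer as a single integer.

Need t * 5 >= 9, so t >= 9/5.
Smallest integer t = ceil(9/5) = 2.

Answer: 2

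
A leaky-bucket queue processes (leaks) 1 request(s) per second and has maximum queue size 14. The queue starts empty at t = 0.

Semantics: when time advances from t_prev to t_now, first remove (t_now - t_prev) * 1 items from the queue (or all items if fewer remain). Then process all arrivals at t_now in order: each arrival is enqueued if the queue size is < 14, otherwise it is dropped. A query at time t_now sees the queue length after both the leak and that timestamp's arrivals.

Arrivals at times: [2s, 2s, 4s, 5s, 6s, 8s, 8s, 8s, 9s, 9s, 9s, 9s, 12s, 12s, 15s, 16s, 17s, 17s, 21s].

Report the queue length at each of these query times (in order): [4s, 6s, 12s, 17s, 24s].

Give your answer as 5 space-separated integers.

Queue lengths at query times:
  query t=4s: backlog = 1
  query t=6s: backlog = 1
  query t=12s: backlog = 5
  query t=17s: backlog = 4
  query t=24s: backlog = 0

Answer: 1 1 5 4 0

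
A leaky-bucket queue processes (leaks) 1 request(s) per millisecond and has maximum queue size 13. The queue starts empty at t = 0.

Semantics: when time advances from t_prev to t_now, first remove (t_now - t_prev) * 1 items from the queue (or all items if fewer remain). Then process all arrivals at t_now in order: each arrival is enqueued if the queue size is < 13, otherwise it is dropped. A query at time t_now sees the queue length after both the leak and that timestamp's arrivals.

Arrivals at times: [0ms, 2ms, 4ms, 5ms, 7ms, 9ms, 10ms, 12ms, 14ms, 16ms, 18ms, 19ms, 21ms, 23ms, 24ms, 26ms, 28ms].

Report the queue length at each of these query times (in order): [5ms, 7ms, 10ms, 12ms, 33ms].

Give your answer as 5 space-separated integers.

Queue lengths at query times:
  query t=5ms: backlog = 1
  query t=7ms: backlog = 1
  query t=10ms: backlog = 1
  query t=12ms: backlog = 1
  query t=33ms: backlog = 0

Answer: 1 1 1 1 0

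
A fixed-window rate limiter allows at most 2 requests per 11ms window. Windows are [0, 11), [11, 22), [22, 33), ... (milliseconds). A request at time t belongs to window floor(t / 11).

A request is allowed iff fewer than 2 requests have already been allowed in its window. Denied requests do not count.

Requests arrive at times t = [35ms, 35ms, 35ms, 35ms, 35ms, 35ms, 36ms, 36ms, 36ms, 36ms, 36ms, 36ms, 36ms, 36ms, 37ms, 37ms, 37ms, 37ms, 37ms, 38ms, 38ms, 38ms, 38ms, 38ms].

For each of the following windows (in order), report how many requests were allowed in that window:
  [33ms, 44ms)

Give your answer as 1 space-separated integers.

Processing requests:
  req#1 t=35ms (window 3): ALLOW
  req#2 t=35ms (window 3): ALLOW
  req#3 t=35ms (window 3): DENY
  req#4 t=35ms (window 3): DENY
  req#5 t=35ms (window 3): DENY
  req#6 t=35ms (window 3): DENY
  req#7 t=36ms (window 3): DENY
  req#8 t=36ms (window 3): DENY
  req#9 t=36ms (window 3): DENY
  req#10 t=36ms (window 3): DENY
  req#11 t=36ms (window 3): DENY
  req#12 t=36ms (window 3): DENY
  req#13 t=36ms (window 3): DENY
  req#14 t=36ms (window 3): DENY
  req#15 t=37ms (window 3): DENY
  req#16 t=37ms (window 3): DENY
  req#17 t=37ms (window 3): DENY
  req#18 t=37ms (window 3): DENY
  req#19 t=37ms (window 3): DENY
  req#20 t=38ms (window 3): DENY
  req#21 t=38ms (window 3): DENY
  req#22 t=38ms (window 3): DENY
  req#23 t=38ms (window 3): DENY
  req#24 t=38ms (window 3): DENY

Allowed counts by window: 2

Answer: 2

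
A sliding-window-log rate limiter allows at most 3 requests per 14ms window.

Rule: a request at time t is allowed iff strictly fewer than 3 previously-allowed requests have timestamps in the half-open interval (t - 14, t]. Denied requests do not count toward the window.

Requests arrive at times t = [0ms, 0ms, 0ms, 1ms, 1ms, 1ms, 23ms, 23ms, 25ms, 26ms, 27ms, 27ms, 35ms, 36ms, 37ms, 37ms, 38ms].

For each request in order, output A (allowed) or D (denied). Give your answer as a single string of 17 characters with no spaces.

Tracking allowed requests in the window:
  req#1 t=0ms: ALLOW
  req#2 t=0ms: ALLOW
  req#3 t=0ms: ALLOW
  req#4 t=1ms: DENY
  req#5 t=1ms: DENY
  req#6 t=1ms: DENY
  req#7 t=23ms: ALLOW
  req#8 t=23ms: ALLOW
  req#9 t=25ms: ALLOW
  req#10 t=26ms: DENY
  req#11 t=27ms: DENY
  req#12 t=27ms: DENY
  req#13 t=35ms: DENY
  req#14 t=36ms: DENY
  req#15 t=37ms: ALLOW
  req#16 t=37ms: ALLOW
  req#17 t=38ms: DENY

Answer: AAADDDAAADDDDDAAD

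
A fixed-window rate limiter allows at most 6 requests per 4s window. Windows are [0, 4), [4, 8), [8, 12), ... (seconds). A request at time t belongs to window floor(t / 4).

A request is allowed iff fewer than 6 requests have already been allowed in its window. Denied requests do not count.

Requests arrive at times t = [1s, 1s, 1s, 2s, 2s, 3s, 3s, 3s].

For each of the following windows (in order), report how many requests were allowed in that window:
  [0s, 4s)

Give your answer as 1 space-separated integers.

Answer: 6

Derivation:
Processing requests:
  req#1 t=1s (window 0): ALLOW
  req#2 t=1s (window 0): ALLOW
  req#3 t=1s (window 0): ALLOW
  req#4 t=2s (window 0): ALLOW
  req#5 t=2s (window 0): ALLOW
  req#6 t=3s (window 0): ALLOW
  req#7 t=3s (window 0): DENY
  req#8 t=3s (window 0): DENY

Allowed counts by window: 6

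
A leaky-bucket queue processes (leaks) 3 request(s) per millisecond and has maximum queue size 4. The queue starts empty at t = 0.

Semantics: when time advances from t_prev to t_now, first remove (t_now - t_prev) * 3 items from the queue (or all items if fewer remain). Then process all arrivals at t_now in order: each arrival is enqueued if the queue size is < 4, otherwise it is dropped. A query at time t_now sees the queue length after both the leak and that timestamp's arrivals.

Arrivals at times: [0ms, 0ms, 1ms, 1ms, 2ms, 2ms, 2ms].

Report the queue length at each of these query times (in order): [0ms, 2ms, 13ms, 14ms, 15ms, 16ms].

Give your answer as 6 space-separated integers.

Queue lengths at query times:
  query t=0ms: backlog = 2
  query t=2ms: backlog = 3
  query t=13ms: backlog = 0
  query t=14ms: backlog = 0
  query t=15ms: backlog = 0
  query t=16ms: backlog = 0

Answer: 2 3 0 0 0 0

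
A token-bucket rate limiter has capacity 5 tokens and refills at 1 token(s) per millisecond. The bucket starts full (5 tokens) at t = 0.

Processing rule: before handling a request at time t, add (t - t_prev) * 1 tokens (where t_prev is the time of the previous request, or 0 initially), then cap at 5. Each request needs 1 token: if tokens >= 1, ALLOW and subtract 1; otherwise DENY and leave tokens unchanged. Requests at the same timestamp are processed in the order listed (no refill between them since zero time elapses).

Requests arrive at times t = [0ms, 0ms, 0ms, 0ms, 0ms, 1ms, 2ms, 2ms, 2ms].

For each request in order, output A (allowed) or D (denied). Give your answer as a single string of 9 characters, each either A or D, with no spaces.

Simulating step by step:
  req#1 t=0ms: ALLOW
  req#2 t=0ms: ALLOW
  req#3 t=0ms: ALLOW
  req#4 t=0ms: ALLOW
  req#5 t=0ms: ALLOW
  req#6 t=1ms: ALLOW
  req#7 t=2ms: ALLOW
  req#8 t=2ms: DENY
  req#9 t=2ms: DENY

Answer: AAAAAAADD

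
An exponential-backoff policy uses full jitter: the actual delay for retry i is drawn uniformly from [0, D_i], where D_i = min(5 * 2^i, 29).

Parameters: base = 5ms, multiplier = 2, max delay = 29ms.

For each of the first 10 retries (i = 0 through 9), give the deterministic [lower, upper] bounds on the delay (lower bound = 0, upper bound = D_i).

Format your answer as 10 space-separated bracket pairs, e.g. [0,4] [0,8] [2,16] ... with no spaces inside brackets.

Computing bounds per retry:
  i=0: D_i=min(5*2^0,29)=5, bounds=[0,5]
  i=1: D_i=min(5*2^1,29)=10, bounds=[0,10]
  i=2: D_i=min(5*2^2,29)=20, bounds=[0,20]
  i=3: D_i=min(5*2^3,29)=29, bounds=[0,29]
  i=4: D_i=min(5*2^4,29)=29, bounds=[0,29]
  i=5: D_i=min(5*2^5,29)=29, bounds=[0,29]
  i=6: D_i=min(5*2^6,29)=29, bounds=[0,29]
  i=7: D_i=min(5*2^7,29)=29, bounds=[0,29]
  i=8: D_i=min(5*2^8,29)=29, bounds=[0,29]
  i=9: D_i=min(5*2^9,29)=29, bounds=[0,29]

Answer: [0,5] [0,10] [0,20] [0,29] [0,29] [0,29] [0,29] [0,29] [0,29] [0,29]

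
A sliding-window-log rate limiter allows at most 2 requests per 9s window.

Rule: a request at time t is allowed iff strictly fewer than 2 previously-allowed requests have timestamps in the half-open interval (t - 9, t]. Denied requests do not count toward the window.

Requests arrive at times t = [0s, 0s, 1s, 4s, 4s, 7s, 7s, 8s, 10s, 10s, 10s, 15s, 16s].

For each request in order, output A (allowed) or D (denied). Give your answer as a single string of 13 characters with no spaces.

Answer: AADDDDDDAADDD

Derivation:
Tracking allowed requests in the window:
  req#1 t=0s: ALLOW
  req#2 t=0s: ALLOW
  req#3 t=1s: DENY
  req#4 t=4s: DENY
  req#5 t=4s: DENY
  req#6 t=7s: DENY
  req#7 t=7s: DENY
  req#8 t=8s: DENY
  req#9 t=10s: ALLOW
  req#10 t=10s: ALLOW
  req#11 t=10s: DENY
  req#12 t=15s: DENY
  req#13 t=16s: DENY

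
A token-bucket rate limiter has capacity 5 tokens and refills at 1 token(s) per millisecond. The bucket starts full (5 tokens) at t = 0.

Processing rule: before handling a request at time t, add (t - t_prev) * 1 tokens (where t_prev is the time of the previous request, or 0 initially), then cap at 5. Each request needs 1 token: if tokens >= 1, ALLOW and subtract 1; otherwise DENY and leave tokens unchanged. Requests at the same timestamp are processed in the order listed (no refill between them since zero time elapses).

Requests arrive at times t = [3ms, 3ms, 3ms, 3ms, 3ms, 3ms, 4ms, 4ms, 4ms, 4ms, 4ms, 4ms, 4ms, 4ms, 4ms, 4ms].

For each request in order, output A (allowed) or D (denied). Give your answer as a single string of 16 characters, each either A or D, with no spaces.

Answer: AAAAADADDDDDDDDD

Derivation:
Simulating step by step:
  req#1 t=3ms: ALLOW
  req#2 t=3ms: ALLOW
  req#3 t=3ms: ALLOW
  req#4 t=3ms: ALLOW
  req#5 t=3ms: ALLOW
  req#6 t=3ms: DENY
  req#7 t=4ms: ALLOW
  req#8 t=4ms: DENY
  req#9 t=4ms: DENY
  req#10 t=4ms: DENY
  req#11 t=4ms: DENY
  req#12 t=4ms: DENY
  req#13 t=4ms: DENY
  req#14 t=4ms: DENY
  req#15 t=4ms: DENY
  req#16 t=4ms: DENY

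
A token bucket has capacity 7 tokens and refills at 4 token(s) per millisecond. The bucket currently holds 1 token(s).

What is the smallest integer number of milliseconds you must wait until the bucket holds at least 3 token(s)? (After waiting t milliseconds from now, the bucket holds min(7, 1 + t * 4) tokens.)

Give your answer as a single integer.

Answer: 1

Derivation:
Need 1 + t * 4 >= 3, so t >= 2/4.
Smallest integer t = ceil(2/4) = 1.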